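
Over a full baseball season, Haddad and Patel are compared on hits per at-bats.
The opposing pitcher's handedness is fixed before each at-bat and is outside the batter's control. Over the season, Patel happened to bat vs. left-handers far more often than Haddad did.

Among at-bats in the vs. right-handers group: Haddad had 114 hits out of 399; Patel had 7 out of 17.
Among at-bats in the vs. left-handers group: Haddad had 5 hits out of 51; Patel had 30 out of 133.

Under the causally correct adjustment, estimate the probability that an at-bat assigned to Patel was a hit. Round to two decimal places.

0.35

Patel is higher inside every pitcher handedness stratum but Haddad is higher in aggregate. Whether to stratify depends on how pitcher handedness relates to the player.
Pitcher handedness differs across players for reasons unrelated to any effect of the player itself, and it separately predicts the outcome — a classic confounder. We must compare within pitcher handedness levels.
Standardising Patel to the population pitcher handedness mix: 0.693·7/17 + 0.307·30/133 = 0.355.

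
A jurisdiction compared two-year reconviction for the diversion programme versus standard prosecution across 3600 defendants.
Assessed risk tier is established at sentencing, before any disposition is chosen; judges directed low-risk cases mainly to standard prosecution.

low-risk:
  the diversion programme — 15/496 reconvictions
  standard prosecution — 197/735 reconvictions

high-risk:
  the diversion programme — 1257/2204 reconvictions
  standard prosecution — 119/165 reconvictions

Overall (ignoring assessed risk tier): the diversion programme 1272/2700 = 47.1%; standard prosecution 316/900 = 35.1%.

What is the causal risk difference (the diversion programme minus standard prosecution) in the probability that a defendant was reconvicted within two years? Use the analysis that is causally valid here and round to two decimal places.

-0.18

Since assessed risk tier is a pre-existing factor (not a product of the disposition) and it affects the outcome on its own, it is a confounder. The stratified rates, not the pooled rate, identify the causal effect.
Adjusting over the population distribution of assessed risk tier: 0.342·(0.030−0.268) + 0.658·(0.570−0.721) = -0.181.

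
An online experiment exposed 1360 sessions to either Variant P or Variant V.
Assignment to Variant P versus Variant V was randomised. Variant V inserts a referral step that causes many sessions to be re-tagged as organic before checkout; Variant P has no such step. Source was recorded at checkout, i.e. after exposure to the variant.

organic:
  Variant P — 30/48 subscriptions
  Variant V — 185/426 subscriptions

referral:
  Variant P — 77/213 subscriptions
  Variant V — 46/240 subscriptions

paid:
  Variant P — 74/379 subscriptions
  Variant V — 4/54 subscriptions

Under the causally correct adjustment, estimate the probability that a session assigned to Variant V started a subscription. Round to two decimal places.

Because the variant influences traffic source, traffic source is a post-treatment mediator, not a confounder. Stratifying on it would bias the estimate; the causal effect is the crude pooled difference.
So P(outcome | do(Variant V)) is just the pooled rate for Variant V: 235/720 = 0.326.

0.33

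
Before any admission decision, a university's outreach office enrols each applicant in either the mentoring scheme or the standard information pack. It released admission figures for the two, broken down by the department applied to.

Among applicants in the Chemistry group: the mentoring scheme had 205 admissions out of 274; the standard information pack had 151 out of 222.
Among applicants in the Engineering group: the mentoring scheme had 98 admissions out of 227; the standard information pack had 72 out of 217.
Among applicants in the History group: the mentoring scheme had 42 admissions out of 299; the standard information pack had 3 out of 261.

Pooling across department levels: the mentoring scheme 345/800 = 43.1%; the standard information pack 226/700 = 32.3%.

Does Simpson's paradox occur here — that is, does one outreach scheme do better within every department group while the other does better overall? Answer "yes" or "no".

no

Within each department level (Chemistry 74.8% vs 68.0%; Engineering 43.2% vs 33.2%; History 14.0% vs 1.1%), the mentoring scheme has the higher rate every time. Pooled: 43.1% vs 32.3% — the mentoring scheme has the higher rate overall. They agree.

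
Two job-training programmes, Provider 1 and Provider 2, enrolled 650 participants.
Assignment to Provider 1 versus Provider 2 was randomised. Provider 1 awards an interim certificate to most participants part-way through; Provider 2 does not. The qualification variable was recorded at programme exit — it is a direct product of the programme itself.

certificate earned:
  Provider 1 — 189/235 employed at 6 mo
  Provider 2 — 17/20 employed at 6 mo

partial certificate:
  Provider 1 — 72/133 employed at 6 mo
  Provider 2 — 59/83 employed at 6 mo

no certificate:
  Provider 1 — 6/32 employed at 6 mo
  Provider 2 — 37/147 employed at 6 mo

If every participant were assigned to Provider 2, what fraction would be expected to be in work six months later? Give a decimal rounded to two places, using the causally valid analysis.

0.45

The distribution of qualification attained during the programme is itself part of what the programme does — it is an intermediate outcome. Holding it fixed would remove that part of the effect; the total effect is the pooled difference.
So P(outcome | do(Provider 2)) is just the pooled rate for Provider 2: 113/250 = 0.452.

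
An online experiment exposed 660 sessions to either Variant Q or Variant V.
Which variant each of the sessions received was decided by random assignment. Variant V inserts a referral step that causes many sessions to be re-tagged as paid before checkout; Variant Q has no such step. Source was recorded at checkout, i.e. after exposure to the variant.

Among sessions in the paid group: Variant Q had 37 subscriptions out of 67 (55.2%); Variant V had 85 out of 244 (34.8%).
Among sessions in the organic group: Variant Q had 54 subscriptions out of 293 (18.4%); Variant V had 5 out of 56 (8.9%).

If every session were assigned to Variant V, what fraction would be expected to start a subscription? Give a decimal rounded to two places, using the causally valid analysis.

0.30

Traffic source is downstream of the variant. One should not condition on a consequence of treatment, so the overall rates are the right comparison.
So P(outcome | do(Variant V)) is just the pooled rate for Variant V: 90/300 = 0.300.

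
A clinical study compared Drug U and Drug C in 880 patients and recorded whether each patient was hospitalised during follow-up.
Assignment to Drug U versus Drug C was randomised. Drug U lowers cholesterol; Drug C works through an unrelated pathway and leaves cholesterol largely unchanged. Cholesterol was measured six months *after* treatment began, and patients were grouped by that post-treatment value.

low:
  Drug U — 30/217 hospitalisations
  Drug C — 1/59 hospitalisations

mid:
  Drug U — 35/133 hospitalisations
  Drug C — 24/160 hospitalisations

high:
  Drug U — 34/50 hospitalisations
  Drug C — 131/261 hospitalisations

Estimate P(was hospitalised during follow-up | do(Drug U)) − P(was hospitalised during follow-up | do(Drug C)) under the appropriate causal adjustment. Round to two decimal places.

-0.08

Cholesterol is downstream of the drug. One should not condition on a consequence of treatment, so the overall rates are the right comparison.
The causal difference is the pooled difference: 0.247 − 0.325 = -0.077.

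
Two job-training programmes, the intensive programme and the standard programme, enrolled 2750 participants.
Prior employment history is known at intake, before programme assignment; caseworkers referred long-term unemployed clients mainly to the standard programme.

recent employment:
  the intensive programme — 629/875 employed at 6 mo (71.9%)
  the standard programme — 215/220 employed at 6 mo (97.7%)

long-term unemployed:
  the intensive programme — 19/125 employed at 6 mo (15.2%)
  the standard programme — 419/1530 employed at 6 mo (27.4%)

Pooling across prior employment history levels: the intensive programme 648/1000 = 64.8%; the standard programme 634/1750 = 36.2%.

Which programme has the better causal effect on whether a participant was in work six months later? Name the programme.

the standard programme

the standard programme is higher inside every prior employment history stratum but the intensive programme is higher in aggregate. Whether to stratify depends on how prior employment history relates to the programme.
The imbalance in prior employment history arose from how participants were allocated, not from anything the programme did; and prior employment history independently affects the outcome. The pooled gap is confounded — condition on prior employment history.
Within each level — recent employment: 71.9% vs 97.7%; long-term unemployed: 15.2% vs 27.4% — the standard programme is higher every time.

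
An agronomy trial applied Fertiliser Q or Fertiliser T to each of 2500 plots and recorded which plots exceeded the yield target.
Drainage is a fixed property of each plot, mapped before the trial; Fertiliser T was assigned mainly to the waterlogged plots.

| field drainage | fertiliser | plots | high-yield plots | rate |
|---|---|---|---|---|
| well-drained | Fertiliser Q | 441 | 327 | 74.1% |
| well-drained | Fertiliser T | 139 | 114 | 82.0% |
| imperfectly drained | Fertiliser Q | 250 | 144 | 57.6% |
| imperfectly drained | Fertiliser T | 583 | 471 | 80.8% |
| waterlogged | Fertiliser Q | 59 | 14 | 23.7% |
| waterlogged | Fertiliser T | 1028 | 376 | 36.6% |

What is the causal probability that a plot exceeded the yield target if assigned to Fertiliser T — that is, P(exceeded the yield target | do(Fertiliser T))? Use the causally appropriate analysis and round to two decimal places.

The field drainage-specific comparison favours Fertiliser T throughout, but the pooled figures favour Fertiliser Q. The question is whether to condition on field drainage.
Here field drainage is a common cause — it drives both which fertiliser a case falls under and the outcome. The crude comparison mixes populations; the stratum-specific rates are the causally relevant ones.
Standardising Fertiliser T to the population field drainage mix: 0.232·114/139 + 0.333·471/583 + 0.435·376/1028 = 0.618.

0.62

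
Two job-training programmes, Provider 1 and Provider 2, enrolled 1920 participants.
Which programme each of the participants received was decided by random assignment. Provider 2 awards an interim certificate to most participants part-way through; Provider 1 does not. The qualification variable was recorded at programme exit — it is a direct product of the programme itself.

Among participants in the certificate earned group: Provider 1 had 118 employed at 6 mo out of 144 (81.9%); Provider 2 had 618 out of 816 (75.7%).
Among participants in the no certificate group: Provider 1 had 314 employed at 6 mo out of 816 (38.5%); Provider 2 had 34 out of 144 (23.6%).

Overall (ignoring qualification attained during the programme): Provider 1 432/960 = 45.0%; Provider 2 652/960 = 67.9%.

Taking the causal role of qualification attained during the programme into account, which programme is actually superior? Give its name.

Provider 2

Qualification attained during the programme lies on the pathway programme → qualification attained during the programme → outcome, so adjusting for it blocks the indirect effect. For the total causal effect of programme, use the unadjusted pooled rates.
Pooled: Provider 1 45.0% vs Provider 2 67.9%; Provider 2 is higher overall.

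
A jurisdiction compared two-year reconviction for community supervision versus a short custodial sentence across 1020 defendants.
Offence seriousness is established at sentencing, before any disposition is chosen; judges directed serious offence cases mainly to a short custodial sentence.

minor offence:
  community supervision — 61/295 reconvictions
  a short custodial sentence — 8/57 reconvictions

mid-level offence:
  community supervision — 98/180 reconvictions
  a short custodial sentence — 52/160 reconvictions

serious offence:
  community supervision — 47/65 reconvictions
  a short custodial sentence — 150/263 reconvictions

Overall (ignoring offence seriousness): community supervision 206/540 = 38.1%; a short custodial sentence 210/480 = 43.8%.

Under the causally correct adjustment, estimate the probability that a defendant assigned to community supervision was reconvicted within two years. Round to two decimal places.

The offence seriousness-specific comparison favours a short custodial sentence throughout, but the pooled figures favour community supervision. The question is whether to condition on offence seriousness.
Nothing the disposition does changes offence seriousness; the imbalance is an allocation artefact. With offence seriousness also predicting the outcome, the pooled figure is confounded, and the within-stratum comparison is the causal one.
Standardising community supervision to the population offence seriousness mix: 0.345·61/295 + 0.333·98/180 + 0.322·47/65 = 0.485.

0.49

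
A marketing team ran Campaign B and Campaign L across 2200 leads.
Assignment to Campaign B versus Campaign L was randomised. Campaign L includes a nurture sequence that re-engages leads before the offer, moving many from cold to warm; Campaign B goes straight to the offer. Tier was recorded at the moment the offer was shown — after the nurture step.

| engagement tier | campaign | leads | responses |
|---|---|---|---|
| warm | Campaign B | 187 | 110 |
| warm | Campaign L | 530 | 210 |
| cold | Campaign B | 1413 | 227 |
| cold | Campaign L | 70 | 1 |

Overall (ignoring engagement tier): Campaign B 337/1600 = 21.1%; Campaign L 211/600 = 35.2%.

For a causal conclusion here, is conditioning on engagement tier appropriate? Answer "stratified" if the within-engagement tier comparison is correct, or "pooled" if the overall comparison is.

Campaign B is higher inside every engagement tier stratum but Campaign L is higher in aggregate. Whether to stratify depends on how engagement tier relates to the campaign.
Engagement tier is recorded after the campaign and is itself shifted by it — it sits on the causal path from campaign to outcome. Conditioning on a mediator would strip out part of the effect we want; the pooled comparison gives the total causal effect.
Pooled: Campaign B 21.1% vs Campaign L 35.2%; Campaign L is higher overall.

pooled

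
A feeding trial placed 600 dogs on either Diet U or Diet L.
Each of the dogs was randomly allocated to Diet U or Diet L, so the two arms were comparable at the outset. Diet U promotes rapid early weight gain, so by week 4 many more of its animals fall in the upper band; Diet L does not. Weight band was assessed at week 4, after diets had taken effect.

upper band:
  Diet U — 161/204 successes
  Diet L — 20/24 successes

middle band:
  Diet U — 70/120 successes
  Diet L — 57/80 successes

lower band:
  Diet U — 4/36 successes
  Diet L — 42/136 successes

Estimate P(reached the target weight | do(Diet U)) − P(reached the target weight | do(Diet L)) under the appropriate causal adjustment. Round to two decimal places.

The stratified and pooled comparisons disagree (Diet L wins within each week-4 weight band; Diet U wins overall), so the answer turns on the causal role of week-4 weight band.
Because the diet influences week-4 weight band, week-4 weight band is a post-treatment mediator, not a confounder. Stratifying on it would bias the estimate; the causal effect is the crude pooled difference.
The causal difference is the pooled difference: 0.653 − 0.496 = +0.157.

+0.16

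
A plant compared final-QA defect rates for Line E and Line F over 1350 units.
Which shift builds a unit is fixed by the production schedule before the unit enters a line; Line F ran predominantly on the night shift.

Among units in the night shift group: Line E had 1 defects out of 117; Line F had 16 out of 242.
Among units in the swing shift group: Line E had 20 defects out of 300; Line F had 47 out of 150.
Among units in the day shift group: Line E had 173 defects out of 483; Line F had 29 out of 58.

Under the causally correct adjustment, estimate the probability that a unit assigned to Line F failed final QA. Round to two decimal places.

The shift-specific comparison favours Line E throughout, but the pooled figures favour Line F. The question is whether to condition on shift.
Nothing the line does changes shift; the imbalance is an allocation artefact. With shift also predicting the outcome, the pooled figure is confounded, and the within-stratum comparison is the causal one.
Standardising Line F to the population shift mix: 0.266·16/242 + 0.333·47/150 + 0.401·29/58 = 0.322.

0.32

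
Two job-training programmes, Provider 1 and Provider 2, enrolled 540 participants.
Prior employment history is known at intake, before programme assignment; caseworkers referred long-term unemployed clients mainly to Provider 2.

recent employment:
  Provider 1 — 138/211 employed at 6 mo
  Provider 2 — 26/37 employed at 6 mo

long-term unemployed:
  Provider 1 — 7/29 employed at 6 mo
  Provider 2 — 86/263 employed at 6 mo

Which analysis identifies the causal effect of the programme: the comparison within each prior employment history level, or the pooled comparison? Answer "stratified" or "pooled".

Since prior employment history is a pre-existing factor (not a product of the programme) and it affects the outcome on its own, it is a confounder. The stratified rates, not the pooled rate, identify the causal effect.
Within each level — recent employment: 65.4% vs 70.3%; long-term unemployed: 24.1% vs 32.7% — Provider 2 is higher every time.

stratified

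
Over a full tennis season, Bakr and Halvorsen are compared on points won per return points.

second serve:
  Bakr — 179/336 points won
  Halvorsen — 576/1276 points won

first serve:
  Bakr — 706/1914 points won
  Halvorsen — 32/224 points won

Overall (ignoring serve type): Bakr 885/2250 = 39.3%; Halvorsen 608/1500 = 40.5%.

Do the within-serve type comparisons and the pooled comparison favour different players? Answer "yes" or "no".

Within each serve type level (second serve 53.3% vs 45.1%; first serve 36.9% vs 14.3%), Bakr has the higher rate every time. Pooled: 39.3% vs 40.5% — Halvorsen has the higher rate overall. The two comparisons disagree.

yes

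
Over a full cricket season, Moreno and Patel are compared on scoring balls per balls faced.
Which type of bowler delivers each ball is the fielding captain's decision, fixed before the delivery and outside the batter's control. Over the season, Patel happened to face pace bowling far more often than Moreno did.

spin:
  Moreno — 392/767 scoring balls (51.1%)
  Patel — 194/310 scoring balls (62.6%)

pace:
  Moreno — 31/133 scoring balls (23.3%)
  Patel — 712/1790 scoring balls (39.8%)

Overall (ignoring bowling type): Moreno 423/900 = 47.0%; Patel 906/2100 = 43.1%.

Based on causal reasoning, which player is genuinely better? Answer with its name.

Bowling type is set before the player has any effect — it is not caused by the player — and it independently drives the outcome. That makes it a confounder, so the causal comparison is within bowling type levels.
Within each level — spin: 51.1% vs 62.6%; pace: 23.3% vs 39.8% — Patel is higher every time.

Patel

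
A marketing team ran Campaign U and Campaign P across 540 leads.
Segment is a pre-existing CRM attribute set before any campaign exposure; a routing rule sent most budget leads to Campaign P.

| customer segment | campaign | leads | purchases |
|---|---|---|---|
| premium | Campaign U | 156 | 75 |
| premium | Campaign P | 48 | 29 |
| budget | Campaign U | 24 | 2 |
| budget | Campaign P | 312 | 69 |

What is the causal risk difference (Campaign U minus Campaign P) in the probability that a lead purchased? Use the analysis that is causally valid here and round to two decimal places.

-0.13

Here customer segment is a common cause — it drives both which campaign a case falls under and the outcome. The crude comparison mixes populations; the stratum-specific rates are the causally relevant ones.
Adjusting over the population distribution of customer segment: 0.378·(0.481−0.604) + 0.622·(0.083−0.221) = -0.132.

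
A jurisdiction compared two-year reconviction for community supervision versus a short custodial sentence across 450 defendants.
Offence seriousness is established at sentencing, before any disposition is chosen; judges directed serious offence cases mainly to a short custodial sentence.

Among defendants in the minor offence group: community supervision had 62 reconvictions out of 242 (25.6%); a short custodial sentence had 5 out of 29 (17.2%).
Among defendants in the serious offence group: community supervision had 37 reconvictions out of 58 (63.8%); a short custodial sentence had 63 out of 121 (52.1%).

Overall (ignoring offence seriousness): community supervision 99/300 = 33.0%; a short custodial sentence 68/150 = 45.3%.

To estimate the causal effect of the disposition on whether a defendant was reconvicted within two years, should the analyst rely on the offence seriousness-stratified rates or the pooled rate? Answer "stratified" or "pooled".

The offence seriousness-specific comparison favours a short custodial sentence throughout, but the pooled figures favour community supervision. The question is whether to condition on offence seriousness.
The imbalance in offence seriousness arose from how defendants were allocated, not from anything the disposition did; and offence seriousness independently affects the outcome. The pooled gap is confounded — condition on offence seriousness.
Within each level — minor offence: 25.6% vs 17.2%; serious offence: 63.8% vs 52.1% — a short custodial sentence is lower every time.

stratified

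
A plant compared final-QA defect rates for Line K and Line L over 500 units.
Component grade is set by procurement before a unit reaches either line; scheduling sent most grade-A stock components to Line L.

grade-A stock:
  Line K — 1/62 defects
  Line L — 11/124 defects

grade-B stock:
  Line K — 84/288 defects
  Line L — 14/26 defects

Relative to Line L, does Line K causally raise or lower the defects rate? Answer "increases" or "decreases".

Component grade is set before the line has any effect — it is not caused by the line — and it independently drives the outcome. That makes it a confounder, so the causal comparison is within component grade levels.
Within each level — grade-A stock: 1.6% vs 8.9%; grade-B stock: 29.2% vs 53.8% — Line K is lower every time.

decreases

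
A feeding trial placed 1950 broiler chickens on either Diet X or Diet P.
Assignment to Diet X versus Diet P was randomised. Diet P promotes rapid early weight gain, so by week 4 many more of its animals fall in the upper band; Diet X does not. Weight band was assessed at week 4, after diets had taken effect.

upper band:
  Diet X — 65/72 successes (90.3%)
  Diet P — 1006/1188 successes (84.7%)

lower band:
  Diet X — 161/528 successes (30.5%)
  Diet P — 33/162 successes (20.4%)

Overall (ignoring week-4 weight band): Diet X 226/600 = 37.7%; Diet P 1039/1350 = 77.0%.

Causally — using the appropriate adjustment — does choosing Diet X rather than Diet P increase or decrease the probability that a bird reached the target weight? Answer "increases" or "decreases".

decreases

Week-4 weight band is downstream of the diet. One should not condition on a consequence of treatment, so the overall rates are the right comparison.
Pooled: Diet X 37.7% vs Diet P 77.0%; Diet P is higher overall.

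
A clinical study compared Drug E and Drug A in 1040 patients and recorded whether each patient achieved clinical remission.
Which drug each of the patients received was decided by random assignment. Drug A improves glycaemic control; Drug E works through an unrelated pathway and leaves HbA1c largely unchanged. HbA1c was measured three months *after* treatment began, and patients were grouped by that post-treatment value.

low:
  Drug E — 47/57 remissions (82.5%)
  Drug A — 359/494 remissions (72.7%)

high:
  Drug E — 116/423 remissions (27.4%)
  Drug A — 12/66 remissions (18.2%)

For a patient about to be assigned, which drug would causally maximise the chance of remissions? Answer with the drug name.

The stratified and pooled comparisons disagree (Drug E wins within each HbA1c; Drug A wins overall), so the answer turns on the causal role of HbA1c.
HbA1c lies on the pathway drug → HbA1c → outcome, so adjusting for it blocks the indirect effect. For the total causal effect of drug, use the unadjusted pooled rates.
Pooled: Drug E 34.0% vs Drug A 66.2%; Drug A is higher overall.

Drug A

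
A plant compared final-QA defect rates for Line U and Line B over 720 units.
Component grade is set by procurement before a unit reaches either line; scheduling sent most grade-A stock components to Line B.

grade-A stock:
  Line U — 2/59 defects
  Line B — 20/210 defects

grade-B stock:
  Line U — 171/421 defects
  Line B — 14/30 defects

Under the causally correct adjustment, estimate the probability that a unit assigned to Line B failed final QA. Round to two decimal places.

Line U is lower inside every component grade stratum but Line B is lower in aggregate. Whether to stratify depends on how component grade relates to the line.
Since component grade is a pre-existing factor (not a product of the line) and it affects the outcome on its own, it is a confounder. The stratified rates, not the pooled rate, identify the causal effect.
Standardising Line B to the population component grade mix: 0.374·20/210 + 0.626·14/30 = 0.328.

0.33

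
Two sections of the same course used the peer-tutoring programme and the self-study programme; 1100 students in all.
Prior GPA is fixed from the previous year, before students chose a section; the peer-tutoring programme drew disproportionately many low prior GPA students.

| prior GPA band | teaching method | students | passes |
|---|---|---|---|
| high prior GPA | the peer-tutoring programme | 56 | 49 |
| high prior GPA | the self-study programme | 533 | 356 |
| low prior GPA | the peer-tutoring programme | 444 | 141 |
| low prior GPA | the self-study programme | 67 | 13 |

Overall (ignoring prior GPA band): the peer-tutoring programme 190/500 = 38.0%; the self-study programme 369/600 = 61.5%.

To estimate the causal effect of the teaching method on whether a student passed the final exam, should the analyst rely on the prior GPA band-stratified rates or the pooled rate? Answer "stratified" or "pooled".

The imbalance in prior GPA band arose from how students were allocated, not from anything the teaching method did; and prior GPA band independently affects the outcome. The pooled gap is confounded — condition on prior GPA band.
Within each level — high prior GPA: 87.5% vs 66.8%; low prior GPA: 31.8% vs 19.4% — the peer-tutoring programme is higher every time.

stratified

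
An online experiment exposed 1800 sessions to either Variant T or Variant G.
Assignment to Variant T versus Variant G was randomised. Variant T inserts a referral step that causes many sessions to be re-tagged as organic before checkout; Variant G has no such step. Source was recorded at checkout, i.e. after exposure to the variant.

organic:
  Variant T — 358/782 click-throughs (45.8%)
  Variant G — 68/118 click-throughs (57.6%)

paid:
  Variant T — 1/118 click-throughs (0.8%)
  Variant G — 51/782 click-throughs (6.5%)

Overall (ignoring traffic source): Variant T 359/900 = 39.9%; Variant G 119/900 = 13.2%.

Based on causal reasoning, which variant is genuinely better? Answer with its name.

Variant T

Because the variant influences traffic source, traffic source is a post-treatment mediator, not a confounder. Stratifying on it would bias the estimate; the causal effect is the crude pooled difference.
Pooled: Variant T 39.9% vs Variant G 13.2%; Variant T is higher overall.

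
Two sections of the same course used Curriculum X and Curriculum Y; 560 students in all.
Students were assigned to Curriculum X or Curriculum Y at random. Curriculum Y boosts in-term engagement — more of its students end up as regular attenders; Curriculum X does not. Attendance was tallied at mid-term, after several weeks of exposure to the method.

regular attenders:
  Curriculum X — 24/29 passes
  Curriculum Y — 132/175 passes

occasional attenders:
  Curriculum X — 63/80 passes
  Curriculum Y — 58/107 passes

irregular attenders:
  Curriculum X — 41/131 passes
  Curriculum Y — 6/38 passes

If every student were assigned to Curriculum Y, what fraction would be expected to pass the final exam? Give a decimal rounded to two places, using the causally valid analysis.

Because the teaching method influences mid-term attendance, mid-term attendance is a post-treatment mediator, not a confounder. Stratifying on it would bias the estimate; the causal effect is the crude pooled difference.
So P(outcome | do(Curriculum Y)) is just the pooled rate for Curriculum Y: 196/320 = 0.613.

0.61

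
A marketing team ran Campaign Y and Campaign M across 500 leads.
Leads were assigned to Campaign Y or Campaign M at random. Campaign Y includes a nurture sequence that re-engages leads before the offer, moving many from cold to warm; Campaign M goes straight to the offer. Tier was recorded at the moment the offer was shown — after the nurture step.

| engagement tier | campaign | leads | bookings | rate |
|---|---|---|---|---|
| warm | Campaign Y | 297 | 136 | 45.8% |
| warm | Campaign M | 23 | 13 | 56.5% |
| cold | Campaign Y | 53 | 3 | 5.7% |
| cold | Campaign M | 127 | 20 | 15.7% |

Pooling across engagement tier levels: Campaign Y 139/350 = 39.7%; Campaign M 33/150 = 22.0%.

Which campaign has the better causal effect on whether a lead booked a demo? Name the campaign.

Campaign Y

Engagement tier lies on the pathway campaign → engagement tier → outcome, so adjusting for it blocks the indirect effect. For the total causal effect of campaign, use the unadjusted pooled rates.
Pooled: Campaign Y 39.7% vs Campaign M 22.0%; Campaign Y is higher overall.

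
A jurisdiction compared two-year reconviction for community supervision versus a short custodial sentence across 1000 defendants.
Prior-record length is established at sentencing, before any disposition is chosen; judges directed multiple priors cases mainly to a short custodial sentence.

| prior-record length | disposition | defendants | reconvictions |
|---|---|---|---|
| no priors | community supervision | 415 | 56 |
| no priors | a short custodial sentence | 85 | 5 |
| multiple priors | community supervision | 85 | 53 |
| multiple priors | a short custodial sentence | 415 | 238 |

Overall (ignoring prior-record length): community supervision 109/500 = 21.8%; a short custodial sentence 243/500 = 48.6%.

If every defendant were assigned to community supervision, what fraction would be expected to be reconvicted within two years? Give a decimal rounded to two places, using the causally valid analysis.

0.38

Within every prior-record length level a short custodial sentence has the lower rate, yet pooled community supervision does — Simpson's reversal.
The imbalance in prior-record length arose from how defendants were allocated, not from anything the disposition did; and prior-record length independently affects the outcome. The pooled gap is confounded — condition on prior-record length.
Standardising community supervision to the population prior-record length mix: 0.500·56/415 + 0.500·53/85 = 0.379.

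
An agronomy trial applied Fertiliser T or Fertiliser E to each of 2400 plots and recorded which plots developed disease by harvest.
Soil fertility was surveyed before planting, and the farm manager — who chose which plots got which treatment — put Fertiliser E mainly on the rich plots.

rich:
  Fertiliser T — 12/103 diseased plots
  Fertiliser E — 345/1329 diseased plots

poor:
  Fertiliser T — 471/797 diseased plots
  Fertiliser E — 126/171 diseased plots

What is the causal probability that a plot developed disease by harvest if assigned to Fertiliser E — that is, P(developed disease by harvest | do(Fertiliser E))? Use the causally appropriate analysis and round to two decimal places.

Nothing the fertiliser does changes soil fertility; the imbalance is an allocation artefact. With soil fertility also predicting the outcome, the pooled figure is confounded, and the within-stratum comparison is the causal one.
Standardising Fertiliser E to the population soil fertility mix: 0.597·345/1329 + 0.403·126/171 = 0.452.

0.45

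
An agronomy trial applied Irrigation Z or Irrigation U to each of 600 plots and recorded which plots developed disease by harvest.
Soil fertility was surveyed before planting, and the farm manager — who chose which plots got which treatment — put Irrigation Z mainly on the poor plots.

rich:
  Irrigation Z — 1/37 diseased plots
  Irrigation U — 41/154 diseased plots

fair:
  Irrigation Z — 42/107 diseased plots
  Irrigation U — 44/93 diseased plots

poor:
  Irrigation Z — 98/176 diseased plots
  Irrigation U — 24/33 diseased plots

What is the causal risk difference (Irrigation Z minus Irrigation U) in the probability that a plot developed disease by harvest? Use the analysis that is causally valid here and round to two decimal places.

-0.16

The soil fertility-specific comparison favours Irrigation Z throughout, but the pooled figures favour Irrigation U. The question is whether to condition on soil fertility.
Since soil fertility is a pre-existing factor (not a product of the irrigation) and it affects the outcome on its own, it is a confounder. The stratified rates, not the pooled rate, identify the causal effect.
Adjusting over the population distribution of soil fertility: 0.318·(0.027−0.266) + 0.333·(0.393−0.473) + 0.348·(0.557−0.727) = -0.162.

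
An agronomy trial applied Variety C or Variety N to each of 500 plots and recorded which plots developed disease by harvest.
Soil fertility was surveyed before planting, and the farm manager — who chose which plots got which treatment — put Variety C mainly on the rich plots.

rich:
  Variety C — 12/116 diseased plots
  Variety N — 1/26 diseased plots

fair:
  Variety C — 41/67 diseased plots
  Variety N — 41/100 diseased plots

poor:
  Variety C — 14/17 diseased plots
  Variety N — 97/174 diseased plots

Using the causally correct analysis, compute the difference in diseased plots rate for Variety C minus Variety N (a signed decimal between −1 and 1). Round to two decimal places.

Soil fertility satisfies the back-door criterion: it is not a descendant of the variety, and it blocks the spurious path from variety to outcome. Adjusting for it (i.e., using the within-soil fertility rates) gives the causal effect.
Adjusting over the population distribution of soil fertility: 0.284·(0.103−0.038) + 0.334·(0.612−0.410) + 0.382·(0.824−0.557) = +0.188.

+0.19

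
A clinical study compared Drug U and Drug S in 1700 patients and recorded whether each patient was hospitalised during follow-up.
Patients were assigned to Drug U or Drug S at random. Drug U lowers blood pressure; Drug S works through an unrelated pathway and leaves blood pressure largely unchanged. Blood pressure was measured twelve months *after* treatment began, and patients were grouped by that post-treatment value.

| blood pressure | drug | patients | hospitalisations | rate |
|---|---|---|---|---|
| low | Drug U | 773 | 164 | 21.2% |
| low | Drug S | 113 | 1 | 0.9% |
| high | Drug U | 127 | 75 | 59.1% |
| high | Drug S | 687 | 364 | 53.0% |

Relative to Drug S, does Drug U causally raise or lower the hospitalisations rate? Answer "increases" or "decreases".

Within every blood pressure level Drug S has the lower rate, yet pooled Drug U does — Simpson's reversal.
Blood pressure here is a post-treatment variable shaped by the drug; conditioning on it would introduce bias rather than remove it. The overall comparison is the causal one.
Pooled: Drug U 26.6% vs Drug S 45.6%; Drug U is lower overall.

decreases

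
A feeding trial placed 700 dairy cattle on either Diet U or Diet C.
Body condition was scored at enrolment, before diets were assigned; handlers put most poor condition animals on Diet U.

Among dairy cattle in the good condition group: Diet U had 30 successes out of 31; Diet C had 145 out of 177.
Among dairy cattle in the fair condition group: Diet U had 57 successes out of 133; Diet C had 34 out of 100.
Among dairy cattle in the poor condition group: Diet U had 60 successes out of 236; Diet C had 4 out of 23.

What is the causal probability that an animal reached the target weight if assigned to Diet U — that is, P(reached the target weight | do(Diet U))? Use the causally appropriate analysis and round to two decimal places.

0.52

Starting body condition is set before the diet has any effect — it is not caused by the diet — and it independently drives the outcome. That makes it a confounder, so the causal comparison is within starting body condition levels.
Standardising Diet U to the population starting body condition mix: 0.297·30/31 + 0.333·57/133 + 0.370·60/236 = 0.524.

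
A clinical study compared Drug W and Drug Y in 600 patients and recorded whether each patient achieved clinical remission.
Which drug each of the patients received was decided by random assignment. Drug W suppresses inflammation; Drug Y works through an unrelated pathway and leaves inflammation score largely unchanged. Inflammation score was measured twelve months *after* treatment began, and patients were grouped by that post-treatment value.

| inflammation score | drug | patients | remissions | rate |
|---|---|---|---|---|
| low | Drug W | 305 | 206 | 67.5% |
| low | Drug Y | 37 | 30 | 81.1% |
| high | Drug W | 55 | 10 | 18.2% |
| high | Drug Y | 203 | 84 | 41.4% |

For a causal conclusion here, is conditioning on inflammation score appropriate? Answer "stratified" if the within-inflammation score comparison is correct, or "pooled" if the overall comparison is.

Because the drug influences inflammation score, inflammation score is a post-treatment mediator, not a confounder. Stratifying on it would bias the estimate; the causal effect is the crude pooled difference.
Pooled: Drug W 60.0% vs Drug Y 47.5%; Drug W is higher overall.

pooled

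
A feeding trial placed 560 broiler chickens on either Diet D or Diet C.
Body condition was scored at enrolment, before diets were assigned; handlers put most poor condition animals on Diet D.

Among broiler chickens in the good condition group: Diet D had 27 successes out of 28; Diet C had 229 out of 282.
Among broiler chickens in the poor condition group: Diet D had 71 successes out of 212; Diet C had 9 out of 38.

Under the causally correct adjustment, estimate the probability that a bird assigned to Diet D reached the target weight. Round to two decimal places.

Within every starting body condition level Diet D has the higher rate, yet pooled Diet C does — Simpson's reversal.
Here starting body condition is a common cause — it drives both which diet a case falls under and the outcome. The crude comparison mixes populations; the stratum-specific rates are the causally relevant ones.
Standardising Diet D to the population starting body condition mix: 0.554·27/28 + 0.446·71/212 = 0.683.

0.68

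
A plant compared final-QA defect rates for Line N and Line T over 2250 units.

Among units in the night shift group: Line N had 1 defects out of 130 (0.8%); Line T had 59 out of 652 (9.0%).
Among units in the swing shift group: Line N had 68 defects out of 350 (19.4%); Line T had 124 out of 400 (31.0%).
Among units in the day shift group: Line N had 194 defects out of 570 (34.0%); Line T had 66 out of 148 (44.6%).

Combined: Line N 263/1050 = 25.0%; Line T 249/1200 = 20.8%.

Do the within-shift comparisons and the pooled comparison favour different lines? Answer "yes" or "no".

yes

Within each shift level (night shift 0.8% vs 9.0%; swing shift 19.4% vs 31.0%; day shift 34.0% vs 44.6%), Line N has the lower rate every time. Pooled: 25.0% vs 20.8% — Line T has the lower rate overall. The two comparisons disagree.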